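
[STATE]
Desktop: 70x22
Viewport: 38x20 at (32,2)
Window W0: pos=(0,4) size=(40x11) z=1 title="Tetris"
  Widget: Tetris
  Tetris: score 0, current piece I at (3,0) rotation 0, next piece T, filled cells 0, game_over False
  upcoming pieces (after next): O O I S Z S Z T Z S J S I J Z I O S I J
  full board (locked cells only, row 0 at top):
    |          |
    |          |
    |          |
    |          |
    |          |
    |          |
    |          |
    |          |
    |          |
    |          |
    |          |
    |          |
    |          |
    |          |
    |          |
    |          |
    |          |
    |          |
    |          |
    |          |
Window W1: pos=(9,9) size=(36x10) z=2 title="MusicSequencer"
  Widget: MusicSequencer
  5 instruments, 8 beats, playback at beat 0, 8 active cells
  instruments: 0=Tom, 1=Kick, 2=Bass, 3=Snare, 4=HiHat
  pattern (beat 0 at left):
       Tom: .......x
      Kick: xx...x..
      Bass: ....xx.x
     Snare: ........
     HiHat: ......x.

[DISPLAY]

                                      
                                      
━━━━━━━┓                              
       ┃                              
───────┨                              
       ┃                              
       ┃                              
━━━━━━━━━━━━┓                         
            ┃                         
────────────┨                         
            ┃                         
            ┃                         
            ┃                         
            ┃                         
            ┃                         
            ┃                         
━━━━━━━━━━━━┛                         
                                      
                                      
                                      


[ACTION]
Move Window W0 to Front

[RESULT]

                                      
                                      
━━━━━━━┓                              
       ┃                              
───────┨                              
       ┃                              
       ┃                              
       ┃━━━━┓                         
       ┃    ┃                         
       ┃────┨                         
       ┃    ┃                         
       ┃    ┃                         
━━━━━━━┛    ┃                         
            ┃                         
            ┃                         
            ┃                         
━━━━━━━━━━━━┛                         
                                      
                                      
                                      


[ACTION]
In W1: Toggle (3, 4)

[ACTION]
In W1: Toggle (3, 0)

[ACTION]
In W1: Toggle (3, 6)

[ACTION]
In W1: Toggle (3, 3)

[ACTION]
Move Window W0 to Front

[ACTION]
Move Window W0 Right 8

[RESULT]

                                      
                                      
━━━━━━━━━━━━━━━┓                      
               ┃                      
───────────────┨                      
               ┃                      
               ┃                      
               ┃                      
               ┃                      
               ┃                      
               ┃                      
               ┃                      
━━━━━━━━━━━━━━━┛                      
            ┃                         
            ┃                         
            ┃                         
━━━━━━━━━━━━┛                         
                                      
                                      
                                      


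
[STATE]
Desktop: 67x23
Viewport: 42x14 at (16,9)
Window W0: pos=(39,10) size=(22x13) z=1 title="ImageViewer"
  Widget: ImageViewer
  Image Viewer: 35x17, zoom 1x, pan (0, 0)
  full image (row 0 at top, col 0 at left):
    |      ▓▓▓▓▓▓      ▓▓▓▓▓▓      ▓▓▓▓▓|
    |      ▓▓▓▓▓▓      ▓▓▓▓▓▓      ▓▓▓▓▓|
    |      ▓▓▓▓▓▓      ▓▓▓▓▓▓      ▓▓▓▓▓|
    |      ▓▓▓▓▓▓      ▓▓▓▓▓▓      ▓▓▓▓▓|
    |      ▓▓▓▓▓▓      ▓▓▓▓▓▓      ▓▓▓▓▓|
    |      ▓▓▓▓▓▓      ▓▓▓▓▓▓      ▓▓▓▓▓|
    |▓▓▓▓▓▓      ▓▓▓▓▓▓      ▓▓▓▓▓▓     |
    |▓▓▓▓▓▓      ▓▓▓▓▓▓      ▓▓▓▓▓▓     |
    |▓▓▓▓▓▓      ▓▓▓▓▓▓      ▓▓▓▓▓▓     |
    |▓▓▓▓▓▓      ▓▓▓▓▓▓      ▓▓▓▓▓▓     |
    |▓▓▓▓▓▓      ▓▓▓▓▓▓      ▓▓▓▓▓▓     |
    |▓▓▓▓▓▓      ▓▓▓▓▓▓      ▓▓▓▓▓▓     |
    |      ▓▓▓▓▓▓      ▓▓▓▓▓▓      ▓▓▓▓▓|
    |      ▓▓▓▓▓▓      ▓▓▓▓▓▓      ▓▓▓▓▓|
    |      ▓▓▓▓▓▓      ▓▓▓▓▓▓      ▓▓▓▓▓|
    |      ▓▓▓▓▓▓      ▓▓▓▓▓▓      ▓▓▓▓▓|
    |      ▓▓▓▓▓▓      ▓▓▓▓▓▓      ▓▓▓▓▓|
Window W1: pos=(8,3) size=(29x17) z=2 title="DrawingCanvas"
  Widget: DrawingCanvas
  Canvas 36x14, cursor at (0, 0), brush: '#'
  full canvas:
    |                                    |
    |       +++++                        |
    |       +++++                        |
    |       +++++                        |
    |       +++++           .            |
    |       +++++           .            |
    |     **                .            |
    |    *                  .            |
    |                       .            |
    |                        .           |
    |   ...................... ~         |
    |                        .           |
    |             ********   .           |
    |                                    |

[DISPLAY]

+++++               ┃                     
+++++           .   ┃  ┏━━━━━━━━━━━━━━━━━━
+++++           .   ┃  ┃ ImageViewer      
                .   ┃  ┠──────────────────
                .   ┃  ┃      ▓▓▓▓▓▓      
                .   ┃  ┃      ▓▓▓▓▓▓      
                 .  ┃  ┃      ▓▓▓▓▓▓      
.................. ~┃  ┃      ▓▓▓▓▓▓      
                 .  ┃  ┃      ▓▓▓▓▓▓      
      ********   .  ┃  ┃      ▓▓▓▓▓▓      
━━━━━━━━━━━━━━━━━━━━┛  ┃▓▓▓▓▓▓      ▓▓▓▓▓▓
                       ┃▓▓▓▓▓▓      ▓▓▓▓▓▓
                       ┃▓▓▓▓▓▓      ▓▓▓▓▓▓
                       ┗━━━━━━━━━━━━━━━━━━


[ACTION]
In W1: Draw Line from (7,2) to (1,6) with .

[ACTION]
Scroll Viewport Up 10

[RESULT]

                                          
                                          
                                          
━━━━━━━━━━━━━━━━━━━━┓                     
gCanvas             ┃                     
────────────────────┨                     
                    ┃                     
+++++               ┃                     
+++++               ┃                     
+++++               ┃                     
+++++           .   ┃  ┏━━━━━━━━━━━━━━━━━━
+++++           .   ┃  ┃ ImageViewer      
                .   ┃  ┠──────────────────
                .   ┃  ┃      ▓▓▓▓▓▓      


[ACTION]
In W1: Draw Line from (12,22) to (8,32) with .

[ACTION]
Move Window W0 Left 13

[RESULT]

                                          
                                          
                                          
━━━━━━━━━━━━━━━━━━━━┓                     
gCanvas             ┃                     
────────────────────┨                     
                    ┃                     
+++++               ┃                     
+++++               ┃                     
+++++               ┃                     
+++++           .   ┃━━━━━━━━━━┓          
+++++           .   ┃er        ┃          
                .   ┃──────────┨          
                .   ┃▓▓      ▓▓┃          


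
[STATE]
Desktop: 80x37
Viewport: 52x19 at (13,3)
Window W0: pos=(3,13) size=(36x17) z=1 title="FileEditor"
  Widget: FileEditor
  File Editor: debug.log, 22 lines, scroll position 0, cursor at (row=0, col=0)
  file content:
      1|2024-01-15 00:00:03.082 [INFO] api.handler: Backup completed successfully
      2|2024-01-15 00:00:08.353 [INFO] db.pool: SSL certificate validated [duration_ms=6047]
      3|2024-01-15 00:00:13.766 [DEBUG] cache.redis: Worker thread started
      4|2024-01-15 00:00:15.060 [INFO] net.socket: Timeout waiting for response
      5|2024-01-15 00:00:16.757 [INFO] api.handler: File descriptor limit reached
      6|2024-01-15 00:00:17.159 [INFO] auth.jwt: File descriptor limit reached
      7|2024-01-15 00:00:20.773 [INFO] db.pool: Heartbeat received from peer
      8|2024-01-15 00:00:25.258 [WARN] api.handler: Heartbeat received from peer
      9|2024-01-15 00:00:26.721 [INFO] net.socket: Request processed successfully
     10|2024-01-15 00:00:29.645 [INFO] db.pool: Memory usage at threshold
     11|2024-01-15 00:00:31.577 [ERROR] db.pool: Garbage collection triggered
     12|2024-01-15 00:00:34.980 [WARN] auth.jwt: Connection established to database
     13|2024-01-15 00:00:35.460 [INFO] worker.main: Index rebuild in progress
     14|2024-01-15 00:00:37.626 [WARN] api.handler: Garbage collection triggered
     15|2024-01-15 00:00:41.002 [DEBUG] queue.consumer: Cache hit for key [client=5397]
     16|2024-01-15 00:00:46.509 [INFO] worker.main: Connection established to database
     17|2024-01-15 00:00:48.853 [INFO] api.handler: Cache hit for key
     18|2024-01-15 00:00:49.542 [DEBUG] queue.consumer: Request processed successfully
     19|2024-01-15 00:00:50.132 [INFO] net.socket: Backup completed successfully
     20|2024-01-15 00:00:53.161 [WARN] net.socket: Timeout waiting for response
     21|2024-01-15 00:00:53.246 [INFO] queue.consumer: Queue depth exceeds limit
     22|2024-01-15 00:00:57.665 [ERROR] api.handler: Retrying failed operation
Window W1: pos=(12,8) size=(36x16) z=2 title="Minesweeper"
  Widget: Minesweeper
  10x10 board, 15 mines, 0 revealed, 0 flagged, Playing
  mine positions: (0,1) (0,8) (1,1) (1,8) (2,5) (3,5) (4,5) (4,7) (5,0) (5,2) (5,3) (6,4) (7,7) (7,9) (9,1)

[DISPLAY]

                                                    
                                                    
                                                    
                                                    
                                                    
━━━━━━━━━━━━━━━━━━━━━━━━━━━━━━━━━━┓                 
 Minesweeper                      ┃                 
──────────────────────────────────┨                 
■■■■■■■■■■                        ┃                 
■■■■■■■■■■                        ┃                 
■■■■■■■■■■                        ┃                 
■■■■■■■■■■                        ┃                 
■■■■■■■■■■                        ┃                 
■■■■■■■■■■                        ┃                 
■■■■■■■■■■                        ┃                 
■■■■■■■■■■                        ┃                 
■■■■■■■■■■                        ┃                 
■■■■■■■■■■                        ┃                 
                                  ┃                 


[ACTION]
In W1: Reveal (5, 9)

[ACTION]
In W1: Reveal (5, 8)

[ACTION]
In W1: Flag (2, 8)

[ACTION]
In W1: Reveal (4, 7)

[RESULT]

                                                    
                                                    
                                                    
                                                    
                                                    
━━━━━━━━━━━━━━━━━━━━━━━━━━━━━━━━━━┓                 
 Minesweeper                      ┃                 
──────────────────────────────────┨                 
■✹■■■■■■✹■                        ┃                 
■✹■■■■■■✹■                        ┃                 
■■■■■✹■■11                        ┃                 
■■■■■✹■■1                         ┃                 
■■■■■✹■✹1                         ┃                 
✹■✹✹■■■■1                         ┃                 
■■■■✹■■■21                        ┃                 
■■■■■■■✹■✹                        ┃                 
■■■■■■■■■■                        ┃                 
■✹■■■■■■■■                        ┃                 
                                  ┃                 


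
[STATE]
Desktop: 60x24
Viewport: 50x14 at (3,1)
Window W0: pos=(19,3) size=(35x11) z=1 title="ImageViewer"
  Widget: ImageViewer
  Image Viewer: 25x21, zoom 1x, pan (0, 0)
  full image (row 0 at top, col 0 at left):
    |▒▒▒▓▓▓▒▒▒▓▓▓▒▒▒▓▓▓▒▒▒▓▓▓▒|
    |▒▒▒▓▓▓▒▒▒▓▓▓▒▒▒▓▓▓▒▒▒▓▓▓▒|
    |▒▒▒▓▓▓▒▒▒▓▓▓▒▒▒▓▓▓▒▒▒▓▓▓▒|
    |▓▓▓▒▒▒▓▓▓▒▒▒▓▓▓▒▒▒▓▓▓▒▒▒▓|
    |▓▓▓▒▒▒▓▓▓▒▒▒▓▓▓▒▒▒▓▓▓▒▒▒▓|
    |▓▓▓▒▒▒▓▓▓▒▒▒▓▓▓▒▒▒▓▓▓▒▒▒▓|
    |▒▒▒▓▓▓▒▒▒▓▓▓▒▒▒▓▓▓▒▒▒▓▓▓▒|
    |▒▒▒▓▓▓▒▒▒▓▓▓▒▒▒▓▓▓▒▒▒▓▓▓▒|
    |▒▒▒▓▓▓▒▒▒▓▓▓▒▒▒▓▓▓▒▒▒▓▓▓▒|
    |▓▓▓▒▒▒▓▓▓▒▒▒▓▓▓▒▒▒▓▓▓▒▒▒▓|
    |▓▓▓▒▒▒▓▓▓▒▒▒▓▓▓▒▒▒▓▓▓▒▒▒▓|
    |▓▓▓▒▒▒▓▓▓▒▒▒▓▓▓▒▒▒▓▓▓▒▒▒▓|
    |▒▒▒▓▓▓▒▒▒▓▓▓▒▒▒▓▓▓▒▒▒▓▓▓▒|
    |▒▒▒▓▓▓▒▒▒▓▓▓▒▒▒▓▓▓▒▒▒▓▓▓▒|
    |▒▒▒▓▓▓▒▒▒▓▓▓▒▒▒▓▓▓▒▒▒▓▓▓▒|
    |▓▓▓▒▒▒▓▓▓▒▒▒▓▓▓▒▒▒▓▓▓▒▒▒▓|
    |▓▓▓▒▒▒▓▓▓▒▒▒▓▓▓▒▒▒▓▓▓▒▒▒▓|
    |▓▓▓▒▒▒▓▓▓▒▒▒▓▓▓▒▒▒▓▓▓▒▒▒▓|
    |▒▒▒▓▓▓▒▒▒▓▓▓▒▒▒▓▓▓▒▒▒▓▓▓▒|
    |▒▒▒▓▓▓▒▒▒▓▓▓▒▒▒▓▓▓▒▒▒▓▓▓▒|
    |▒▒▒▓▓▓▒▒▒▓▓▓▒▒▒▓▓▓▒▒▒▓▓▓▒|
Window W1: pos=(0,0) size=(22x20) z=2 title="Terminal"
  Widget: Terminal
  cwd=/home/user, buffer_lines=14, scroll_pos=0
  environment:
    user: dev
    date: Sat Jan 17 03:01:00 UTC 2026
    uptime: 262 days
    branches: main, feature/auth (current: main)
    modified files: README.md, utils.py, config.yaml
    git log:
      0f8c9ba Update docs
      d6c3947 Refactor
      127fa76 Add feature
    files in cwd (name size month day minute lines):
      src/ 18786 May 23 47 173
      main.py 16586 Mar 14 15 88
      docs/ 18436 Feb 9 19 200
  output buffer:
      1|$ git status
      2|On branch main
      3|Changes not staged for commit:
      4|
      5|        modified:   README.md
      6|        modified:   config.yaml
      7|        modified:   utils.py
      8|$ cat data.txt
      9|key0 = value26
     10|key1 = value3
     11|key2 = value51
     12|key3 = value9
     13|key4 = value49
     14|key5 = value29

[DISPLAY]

erminal           ┃                               
──────────────────┨                               
git status        ┃━━━━━━━━━━━━━━━━━━━━━━━━━━━━━━━
 branch main      ┃mageViewer                     
anges not staged f┃───────────────────────────────
                  ┃▒▓▓▓▒▒▒▓▓▓▒▒▒▓▓▓▒▒▒▓▓▓▒        
      modified:   ┃▒▓▓▓▒▒▒▓▓▓▒▒▒▓▓▓▒▒▒▓▓▓▒        
      modified:   ┃▒▓▓▓▒▒▒▓▓▓▒▒▒▓▓▓▒▒▒▓▓▓▒        
      modified:   ┃▓▒▒▒▓▓▓▒▒▒▓▓▓▒▒▒▓▓▓▒▒▒▓        
cat data.txt      ┃▓▒▒▒▓▓▓▒▒▒▓▓▓▒▒▒▓▓▓▒▒▒▓        
y0 = value26      ┃▓▒▒▒▓▓▓▒▒▒▓▓▓▒▒▒▓▓▓▒▒▒▓        
y1 = value3       ┃▒▓▓▓▒▒▒▓▓▓▒▒▒▓▓▓▒▒▒▓▓▓▒        
y2 = value51      ┃━━━━━━━━━━━━━━━━━━━━━━━━━━━━━━━
y3 = value9       ┃                               


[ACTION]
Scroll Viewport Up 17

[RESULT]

━━━━━━━━━━━━━━━━━━┓                               
erminal           ┃                               
──────────────────┨                               
git status        ┃━━━━━━━━━━━━━━━━━━━━━━━━━━━━━━━
 branch main      ┃mageViewer                     
anges not staged f┃───────────────────────────────
                  ┃▒▓▓▓▒▒▒▓▓▓▒▒▒▓▓▓▒▒▒▓▓▓▒        
      modified:   ┃▒▓▓▓▒▒▒▓▓▓▒▒▒▓▓▓▒▒▒▓▓▓▒        
      modified:   ┃▒▓▓▓▒▒▒▓▓▓▒▒▒▓▓▓▒▒▒▓▓▓▒        
      modified:   ┃▓▒▒▒▓▓▓▒▒▒▓▓▓▒▒▒▓▓▓▒▒▒▓        
cat data.txt      ┃▓▒▒▒▓▓▓▒▒▒▓▓▓▒▒▒▓▓▓▒▒▒▓        
y0 = value26      ┃▓▒▒▒▓▓▓▒▒▒▓▓▓▒▒▒▓▓▓▒▒▒▓        
y1 = value3       ┃▒▓▓▓▒▒▒▓▓▓▒▒▒▓▓▓▒▒▒▓▓▓▒        
y2 = value51      ┃━━━━━━━━━━━━━━━━━━━━━━━━━━━━━━━


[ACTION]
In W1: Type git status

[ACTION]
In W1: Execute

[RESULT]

━━━━━━━━━━━━━━━━━━┓                               
erminal           ┃                               
──────────────────┨                               
      modified:   ┃━━━━━━━━━━━━━━━━━━━━━━━━━━━━━━━
cat data.txt      ┃mageViewer                     
y0 = value26      ┃───────────────────────────────
y1 = value3       ┃▒▓▓▓▒▒▒▓▓▓▒▒▒▓▓▓▒▒▒▓▓▓▒        
y2 = value51      ┃▒▓▓▓▒▒▒▓▓▓▒▒▒▓▓▓▒▒▒▓▓▓▒        
y3 = value9       ┃▒▓▓▓▒▒▒▓▓▓▒▒▒▓▓▓▒▒▒▓▓▓▒        
y4 = value49      ┃▓▒▒▒▓▓▓▒▒▒▓▓▓▒▒▒▓▓▓▒▒▒▓        
y5 = value29      ┃▓▒▒▒▓▓▓▒▒▒▓▓▓▒▒▒▓▓▓▒▒▒▓        
git status        ┃▓▒▒▒▓▓▓▒▒▒▓▓▓▒▒▒▓▓▓▒▒▒▓        
 branch main      ┃▒▓▓▓▒▒▒▓▓▓▒▒▒▓▓▓▒▒▒▓▓▓▒        
anges not staged f┃━━━━━━━━━━━━━━━━━━━━━━━━━━━━━━━


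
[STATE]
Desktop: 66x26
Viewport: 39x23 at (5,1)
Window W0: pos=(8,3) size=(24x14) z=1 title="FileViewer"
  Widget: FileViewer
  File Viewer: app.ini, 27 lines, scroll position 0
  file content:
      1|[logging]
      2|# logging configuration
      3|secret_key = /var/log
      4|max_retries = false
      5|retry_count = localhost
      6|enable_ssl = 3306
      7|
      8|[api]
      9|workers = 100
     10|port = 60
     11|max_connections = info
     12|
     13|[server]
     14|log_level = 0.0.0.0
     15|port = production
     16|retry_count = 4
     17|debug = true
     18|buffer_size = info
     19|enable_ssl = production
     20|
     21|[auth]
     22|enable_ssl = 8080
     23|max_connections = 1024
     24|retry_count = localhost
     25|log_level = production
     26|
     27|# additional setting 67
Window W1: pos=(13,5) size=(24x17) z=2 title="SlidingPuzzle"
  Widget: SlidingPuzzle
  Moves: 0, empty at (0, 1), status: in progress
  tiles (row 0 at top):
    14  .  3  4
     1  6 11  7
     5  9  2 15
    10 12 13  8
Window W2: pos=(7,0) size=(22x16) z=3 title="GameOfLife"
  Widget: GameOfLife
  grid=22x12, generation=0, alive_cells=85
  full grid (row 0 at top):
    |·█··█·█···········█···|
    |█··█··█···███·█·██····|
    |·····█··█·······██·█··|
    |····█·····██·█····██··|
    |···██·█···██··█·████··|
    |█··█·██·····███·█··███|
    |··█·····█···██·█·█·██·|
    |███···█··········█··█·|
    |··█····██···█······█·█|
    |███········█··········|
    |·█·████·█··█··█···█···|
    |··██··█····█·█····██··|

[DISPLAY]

  ┃ GameOfLife         ┃               
  ┠────────────────────┨               
  ┃Gen: 0              ┃━━┓            
  ┃█··█·█···········█··┃  ┃            
  ┃··█··█···███·█·██···┃━━━━━━━┓       
  ┃····█··█·······██·█·┃       ┃       
  ┃···█·····██·█····██·┃───────┨       
  ┃··██·█···██··█·████·┃┬────┐ ┃       
  ┃··█·██·····███·█··██┃│  4 │ ┃       
  ┃·█·····█···██·█·█·██┃┼────┤ ┃       
  ┃██···█··········█··█┃│  7 │ ┃       
  ┃·█····██···█······█·┃┼────┤ ┃       
  ┃██········█·········┃│ 15 │ ┃       
  ┃█·████·█··█··█···█··┃┼────┤ ┃       
  ┗━━━━━━━━━━━━━━━━━━━━┛│  8 │ ┃       
   ┗━━━━┃└────┴────┴────┴────┘ ┃       
        ┃Moves: 0              ┃       
        ┃                      ┃       
        ┃                      ┃       
        ┃                      ┃       
        ┗━━━━━━━━━━━━━━━━━━━━━━┛       
                                       
                                       


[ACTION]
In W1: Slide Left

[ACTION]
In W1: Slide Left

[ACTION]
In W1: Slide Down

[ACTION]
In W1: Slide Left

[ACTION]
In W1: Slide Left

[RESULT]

  ┃ GameOfLife         ┃               
  ┠────────────────────┨               
  ┃Gen: 0              ┃━━┓            
  ┃█··█·█···········█··┃  ┃            
  ┃··█··█···███·█·██···┃━━━━━━━┓       
  ┃····█··█·······██·█·┃       ┃       
  ┃···█·····██·█····██·┃───────┨       
  ┃··██·█···██··█·████·┃┬────┐ ┃       
  ┃··█·██·····███·█··██┃│    │ ┃       
  ┃·█·····█···██·█·█·██┃┼────┤ ┃       
  ┃██···█··········█··█┃│  7 │ ┃       
  ┃·█····██···█······█·┃┼────┤ ┃       
  ┃██········█·········┃│ 15 │ ┃       
  ┃█·████·█··█··█···█··┃┼────┤ ┃       
  ┗━━━━━━━━━━━━━━━━━━━━┛│  8 │ ┃       
   ┗━━━━┃└────┴────┴────┴────┘ ┃       
        ┃Moves: 2              ┃       
        ┃                      ┃       
        ┃                      ┃       
        ┃                      ┃       
        ┗━━━━━━━━━━━━━━━━━━━━━━┛       
                                       
                                       


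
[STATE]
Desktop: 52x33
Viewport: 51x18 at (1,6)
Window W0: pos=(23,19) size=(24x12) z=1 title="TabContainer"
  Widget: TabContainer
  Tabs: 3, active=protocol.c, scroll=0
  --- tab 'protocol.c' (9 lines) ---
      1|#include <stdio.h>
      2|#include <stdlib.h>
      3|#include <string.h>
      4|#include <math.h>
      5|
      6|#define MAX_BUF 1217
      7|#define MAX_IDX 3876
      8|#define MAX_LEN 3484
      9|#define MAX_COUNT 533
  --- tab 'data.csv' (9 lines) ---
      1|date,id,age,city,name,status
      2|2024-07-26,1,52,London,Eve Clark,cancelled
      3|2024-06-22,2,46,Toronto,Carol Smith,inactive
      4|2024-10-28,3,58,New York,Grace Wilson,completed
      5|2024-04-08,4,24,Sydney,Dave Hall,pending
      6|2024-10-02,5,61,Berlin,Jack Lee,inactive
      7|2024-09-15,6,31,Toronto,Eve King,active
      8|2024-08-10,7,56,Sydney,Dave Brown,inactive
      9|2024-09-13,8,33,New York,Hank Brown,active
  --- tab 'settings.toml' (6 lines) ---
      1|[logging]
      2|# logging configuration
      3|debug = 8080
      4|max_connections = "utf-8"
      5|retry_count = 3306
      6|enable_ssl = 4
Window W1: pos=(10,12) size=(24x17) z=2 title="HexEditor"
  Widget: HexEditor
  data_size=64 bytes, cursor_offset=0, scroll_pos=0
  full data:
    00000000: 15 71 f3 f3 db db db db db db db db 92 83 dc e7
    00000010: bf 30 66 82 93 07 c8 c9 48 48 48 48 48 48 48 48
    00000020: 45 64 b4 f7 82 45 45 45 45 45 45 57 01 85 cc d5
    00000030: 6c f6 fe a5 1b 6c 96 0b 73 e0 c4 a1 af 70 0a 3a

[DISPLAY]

                                                   
                                                   
                                                   
                                                   
                                                   
                                                   
         ┏━━━━━━━━━━━━━━━━━━━━━━┓                  
         ┃ HexEditor            ┃                  
         ┠──────────────────────┨                  
         ┃00000000  15 71 f3 f3 ┃                  
         ┃00000010  bf 30 66 82 ┃                  
         ┃00000020  45 64 b4 f7 ┃                  
         ┃00000030  6c f6 fe a5 ┃                  
         ┃                      ┃━━━━━━━━━━━━┓     
         ┃                      ┃ner         ┃     
         ┃                      ┃────────────┨     
         ┃                      ┃c]│ data.csv┃     
         ┃                      ┃────────────┃     


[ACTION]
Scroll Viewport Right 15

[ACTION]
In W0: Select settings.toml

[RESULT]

                                                   
                                                   
                                                   
                                                   
                                                   
                                                   
         ┏━━━━━━━━━━━━━━━━━━━━━━┓                  
         ┃ HexEditor            ┃                  
         ┠──────────────────────┨                  
         ┃00000000  15 71 f3 f3 ┃                  
         ┃00000010  bf 30 66 82 ┃                  
         ┃00000020  45 64 b4 f7 ┃                  
         ┃00000030  6c f6 fe a5 ┃                  
         ┃                      ┃━━━━━━━━━━━━┓     
         ┃                      ┃ner         ┃     
         ┃                      ┃────────────┨     
         ┃                      ┃c │ data.csv┃     
         ┃                      ┃────────────┃     


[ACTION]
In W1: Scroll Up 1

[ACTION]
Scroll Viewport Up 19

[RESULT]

                                                   
                                                   
                                                   
                                                   
                                                   
                                                   
                                                   
                                                   
                                                   
                                                   
                                                   
                                                   
         ┏━━━━━━━━━━━━━━━━━━━━━━┓                  
         ┃ HexEditor            ┃                  
         ┠──────────────────────┨                  
         ┃00000000  15 71 f3 f3 ┃                  
         ┃00000010  bf 30 66 82 ┃                  
         ┃00000020  45 64 b4 f7 ┃                  


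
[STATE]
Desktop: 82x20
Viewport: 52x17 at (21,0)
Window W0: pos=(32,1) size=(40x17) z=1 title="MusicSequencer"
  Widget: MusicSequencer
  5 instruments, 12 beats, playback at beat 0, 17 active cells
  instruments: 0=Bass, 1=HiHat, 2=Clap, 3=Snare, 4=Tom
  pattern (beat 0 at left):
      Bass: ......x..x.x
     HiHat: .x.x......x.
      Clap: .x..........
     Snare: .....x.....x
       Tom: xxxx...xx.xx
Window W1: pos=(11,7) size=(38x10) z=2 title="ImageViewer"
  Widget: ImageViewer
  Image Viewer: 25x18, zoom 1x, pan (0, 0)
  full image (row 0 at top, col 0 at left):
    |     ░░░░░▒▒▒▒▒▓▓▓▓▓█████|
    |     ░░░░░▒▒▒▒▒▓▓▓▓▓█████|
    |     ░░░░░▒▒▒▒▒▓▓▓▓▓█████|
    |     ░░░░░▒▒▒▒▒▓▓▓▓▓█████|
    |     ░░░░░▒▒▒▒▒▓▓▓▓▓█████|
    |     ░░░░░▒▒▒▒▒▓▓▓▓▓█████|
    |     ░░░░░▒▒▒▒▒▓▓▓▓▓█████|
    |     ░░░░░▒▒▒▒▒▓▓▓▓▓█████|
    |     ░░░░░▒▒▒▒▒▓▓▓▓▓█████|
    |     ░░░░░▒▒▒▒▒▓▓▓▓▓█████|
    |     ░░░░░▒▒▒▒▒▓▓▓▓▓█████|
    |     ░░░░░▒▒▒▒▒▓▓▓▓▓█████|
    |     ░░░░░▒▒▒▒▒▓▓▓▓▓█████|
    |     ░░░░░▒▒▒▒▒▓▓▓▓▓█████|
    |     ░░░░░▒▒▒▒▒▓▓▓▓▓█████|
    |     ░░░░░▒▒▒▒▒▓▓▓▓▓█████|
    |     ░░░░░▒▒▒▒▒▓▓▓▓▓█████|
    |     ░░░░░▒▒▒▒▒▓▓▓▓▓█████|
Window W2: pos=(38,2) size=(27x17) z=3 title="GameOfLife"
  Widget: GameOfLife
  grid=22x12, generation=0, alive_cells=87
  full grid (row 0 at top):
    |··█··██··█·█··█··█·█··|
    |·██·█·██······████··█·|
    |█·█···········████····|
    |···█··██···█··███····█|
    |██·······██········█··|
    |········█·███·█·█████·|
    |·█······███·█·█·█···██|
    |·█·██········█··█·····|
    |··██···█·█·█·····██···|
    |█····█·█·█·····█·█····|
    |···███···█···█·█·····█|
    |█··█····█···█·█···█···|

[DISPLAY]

                                                    
           ┏━━━━━━━━━━━━━━━━━━━━━━━━━━━━━━━━━━━━━━┓ 
           ┃ Musi┏━━━━━━━━━━━━━━━━━━━━━━━━━┓      ┃ 
           ┠─────┃ GameOfLife              ┃──────┨ 
           ┃     ┠─────────────────────────┨      ┃ 
           ┃  Bas┃Gen: 0                   ┃      ┃ 
           ┃ HiHa┃··█··██··█·█··█··█·█··   ┃      ┃ 
━━━━━━━━━━━━━━━━━┃·██·█·██······████··█·   ┃      ┃ 
wer              ┃█·█···········████····   ┃      ┃ 
─────────────────┃···█··██···█··███····█   ┃      ┃ 
░▒▒▒▒▒▓▓▓▓▓█████ ┃██·······██········█··   ┃      ┃ 
░▒▒▒▒▒▓▓▓▓▓█████ ┃········█·███·█·█████·   ┃      ┃ 
░▒▒▒▒▒▓▓▓▓▓█████ ┃·█······███·█·█·█···██   ┃      ┃ 
░▒▒▒▒▒▓▓▓▓▓█████ ┃·█·██········█··█·····   ┃      ┃ 
░▒▒▒▒▒▓▓▓▓▓█████ ┃··██···█·█·█·····██···   ┃      ┃ 
░▒▒▒▒▒▓▓▓▓▓█████ ┃█····█·█·█·····█·█····   ┃      ┃ 
━━━━━━━━━━━━━━━━━┃···███···█···█·█·····█   ┃      ┃ 


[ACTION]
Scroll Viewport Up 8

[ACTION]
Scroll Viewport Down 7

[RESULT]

           ┠─────┃ GameOfLife              ┃──────┨ 
           ┃     ┠─────────────────────────┨      ┃ 
           ┃  Bas┃Gen: 0                   ┃      ┃ 
           ┃ HiHa┃··█··██··█·█··█··█·█··   ┃      ┃ 
━━━━━━━━━━━━━━━━━┃·██·█·██······████··█·   ┃      ┃ 
wer              ┃█·█···········████····   ┃      ┃ 
─────────────────┃···█··██···█··███····█   ┃      ┃ 
░▒▒▒▒▒▓▓▓▓▓█████ ┃██·······██········█··   ┃      ┃ 
░▒▒▒▒▒▓▓▓▓▓█████ ┃········█·███·█·█████·   ┃      ┃ 
░▒▒▒▒▒▓▓▓▓▓█████ ┃·█······███·█·█·█···██   ┃      ┃ 
░▒▒▒▒▒▓▓▓▓▓█████ ┃·█·██········█··█·····   ┃      ┃ 
░▒▒▒▒▒▓▓▓▓▓█████ ┃··██···█·█·█·····██···   ┃      ┃ 
░▒▒▒▒▒▓▓▓▓▓█████ ┃█····█·█·█·····█·█····   ┃      ┃ 
━━━━━━━━━━━━━━━━━┃···███···█···█·█·····█   ┃      ┃ 
           ┗━━━━━┃█··█····█···█·█···█···   ┃━━━━━━┛ 
                 ┗━━━━━━━━━━━━━━━━━━━━━━━━━┛        
                                                    


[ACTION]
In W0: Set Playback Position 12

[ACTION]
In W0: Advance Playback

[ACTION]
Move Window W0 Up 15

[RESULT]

           ┃     ┃ GameOfLife              ┃      ┃ 
           ┃  Bas┠─────────────────────────┨      ┃ 
           ┃ HiHa┃Gen: 0                   ┃      ┃ 
           ┃  Cla┃··█··██··█·█··█··█·█··   ┃      ┃ 
━━━━━━━━━━━━━━━━━┃·██·█·██······████··█·   ┃      ┃ 
wer              ┃█·█···········████····   ┃      ┃ 
─────────────────┃···█··██···█··███····█   ┃      ┃ 
░▒▒▒▒▒▓▓▓▓▓█████ ┃██·······██········█··   ┃      ┃ 
░▒▒▒▒▒▓▓▓▓▓█████ ┃········█·███·█·█████·   ┃      ┃ 
░▒▒▒▒▒▓▓▓▓▓█████ ┃·█······███·█·█·█···██   ┃      ┃ 
░▒▒▒▒▒▓▓▓▓▓█████ ┃·█·██········█··█·····   ┃      ┃ 
░▒▒▒▒▒▓▓▓▓▓█████ ┃··██···█·█·█·····██···   ┃      ┃ 
░▒▒▒▒▒▓▓▓▓▓█████ ┃█····█·█·█·····█·█····   ┃      ┃ 
━━━━━━━━━━━━━━━━━┃···███···█···█·█·····█   ┃━━━━━━┛ 
                 ┃█··█····█···█·█···█···   ┃        
                 ┗━━━━━━━━━━━━━━━━━━━━━━━━━┛        
                                                    


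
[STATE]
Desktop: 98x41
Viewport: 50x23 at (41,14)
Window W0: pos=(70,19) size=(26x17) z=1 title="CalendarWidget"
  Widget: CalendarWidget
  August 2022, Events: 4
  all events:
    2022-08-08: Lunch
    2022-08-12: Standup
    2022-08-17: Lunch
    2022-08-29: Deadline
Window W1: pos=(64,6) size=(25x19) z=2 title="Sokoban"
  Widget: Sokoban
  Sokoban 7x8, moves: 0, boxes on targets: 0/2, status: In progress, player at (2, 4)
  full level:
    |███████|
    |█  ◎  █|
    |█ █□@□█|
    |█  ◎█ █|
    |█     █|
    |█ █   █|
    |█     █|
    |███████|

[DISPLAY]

                       ┃█ █   █                ┃  
                       ┃█     █                ┃  
                       ┃███████                ┃  
                       ┃Moves: 0  0/2          ┃  
                       ┃                       ┃  
                       ┃                       ┃━━
                       ┃                       ┃  
                       ┃                       ┃──
                       ┃                       ┃  
                       ┃                       ┃Su
                       ┗━━━━━━━━━━━━━━━━━━━━━━━┛ 7
                             ┃ 8*  9 10 11 12* 13 
                             ┃15 16 17* 18 19 20 2
                             ┃22 23 24 25 26 27 28
                             ┃29* 30 31           
                             ┃                    
                             ┃                    
                             ┃                    
                             ┃                    
                             ┃                    
                             ┃                    
                             ┗━━━━━━━━━━━━━━━━━━━━
                                                  


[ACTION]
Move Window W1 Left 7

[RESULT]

                ┃█ █   █                ┃         
                ┃█     █                ┃         
                ┃███████                ┃         
                ┃Moves: 0  0/2          ┃         
                ┃                       ┃         
                ┃                       ┃━━━━━━━━━
                ┃                       ┃dget     
                ┃                       ┃─────────
                ┃                       ┃t 2022   
                ┃                       ┃ Fr Sa Su
                ┗━━━━━━━━━━━━━━━━━━━━━━━┛  5  6  7
                             ┃ 8*  9 10 11 12* 13 
                             ┃15 16 17* 18 19 20 2
                             ┃22 23 24 25 26 27 28
                             ┃29* 30 31           
                             ┃                    
                             ┃                    
                             ┃                    
                             ┃                    
                             ┃                    
                             ┃                    
                             ┗━━━━━━━━━━━━━━━━━━━━
                                                  


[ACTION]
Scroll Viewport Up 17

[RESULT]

                                                  
                                                  
                                                  
                                                  
                                                  
                                                  
                ┏━━━━━━━━━━━━━━━━━━━━━━━┓         
                ┃ Sokoban               ┃         
                ┠───────────────────────┨         
                ┃███████                ┃         
                ┃█  ◎  █                ┃         
                ┃█ █□@□█                ┃         
                ┃█  ◎█ █                ┃         
                ┃█     █                ┃         
                ┃█ █   █                ┃         
                ┃█     █                ┃         
                ┃███████                ┃         
                ┃Moves: 0  0/2          ┃         
                ┃                       ┃         
                ┃                       ┃━━━━━━━━━
                ┃                       ┃dget     
                ┃                       ┃─────────
                ┃                       ┃t 2022   


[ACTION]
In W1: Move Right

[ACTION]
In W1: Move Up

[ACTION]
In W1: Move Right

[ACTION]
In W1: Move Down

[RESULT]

                                                  
                                                  
                                                  
                                                  
                                                  
                                                  
                ┏━━━━━━━━━━━━━━━━━━━━━━━┓         
                ┃ Sokoban               ┃         
                ┠───────────────────────┨         
                ┃███████                ┃         
                ┃█  ◎  █                ┃         
                ┃█ █□ @█                ┃         
                ┃█  ◎█□█                ┃         
                ┃█     █                ┃         
                ┃█ █   █                ┃         
                ┃█     █                ┃         
                ┃███████                ┃         
                ┃Moves: 3  0/2          ┃         
                ┃                       ┃         
                ┃                       ┃━━━━━━━━━
                ┃                       ┃dget     
                ┃                       ┃─────────
                ┃                       ┃t 2022   
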